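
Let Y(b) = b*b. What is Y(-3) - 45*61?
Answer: -2736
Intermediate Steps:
Y(b) = b**2
Y(-3) - 45*61 = (-3)**2 - 45*61 = 9 - 2745 = -2736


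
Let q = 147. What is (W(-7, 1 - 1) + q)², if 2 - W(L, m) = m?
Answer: 22201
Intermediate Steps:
W(L, m) = 2 - m
(W(-7, 1 - 1) + q)² = ((2 - (1 - 1)) + 147)² = ((2 - 1*0) + 147)² = ((2 + 0) + 147)² = (2 + 147)² = 149² = 22201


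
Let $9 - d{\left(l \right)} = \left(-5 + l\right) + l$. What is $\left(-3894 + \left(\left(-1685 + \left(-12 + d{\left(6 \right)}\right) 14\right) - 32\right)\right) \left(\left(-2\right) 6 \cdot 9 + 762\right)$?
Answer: $-3761154$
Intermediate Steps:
$d{\left(l \right)} = 14 - 2 l$ ($d{\left(l \right)} = 9 - \left(\left(-5 + l\right) + l\right) = 9 - \left(-5 + 2 l\right) = 14 - 2 l$)
$\left(-3894 + \left(\left(-1685 + \left(-12 + d{\left(6 \right)}\right) 14\right) - 32\right)\right) \left(\left(-2\right) 6 \cdot 9 + 762\right) = \left(-3894 - \left(1717 - \left(-12 + \left(14 - 12\right)\right) 14\right)\right) \left(\left(-2\right) 6 \cdot 9 + 762\right) = \left(-3894 - \left(1717 - \left(-12 + \left(14 - 12\right)\right) 14\right)\right) \left(\left(-12\right) 9 + 762\right) = \left(-3894 - \left(1717 - \left(-12 + 2\right) 14\right)\right) \left(-108 + 762\right) = \left(-3894 - 1857\right) 654 = \left(-5751\right) 654 = -3761154$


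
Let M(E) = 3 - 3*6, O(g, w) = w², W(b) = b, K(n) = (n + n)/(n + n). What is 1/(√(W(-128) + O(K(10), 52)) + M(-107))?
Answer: 15/2351 + 4*√161/2351 ≈ 0.027969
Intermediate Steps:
K(n) = 1 (K(n) = (2*n)/((2*n)) = (2*n)*(1/(2*n)) = 1)
M(E) = -15 (M(E) = 3 - 18 = -15)
1/(√(W(-128) + O(K(10), 52)) + M(-107)) = 1/(√(-128 + 52²) - 15) = 1/(√(-128 + 2704) - 15) = 1/(√2576 - 15) = 1/(4*√161 - 15) = 1/(-15 + 4*√161)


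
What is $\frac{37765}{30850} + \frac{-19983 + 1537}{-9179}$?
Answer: $\frac{183140807}{56634430} \approx 3.2337$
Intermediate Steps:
$\frac{37765}{30850} + \frac{-19983 + 1537}{-9179} = 37765 \cdot \frac{1}{30850} - - \frac{18446}{9179} = \frac{7553}{6170} + \frac{18446}{9179} = \frac{183140807}{56634430}$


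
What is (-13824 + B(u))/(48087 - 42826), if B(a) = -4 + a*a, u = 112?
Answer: -1284/5261 ≈ -0.24406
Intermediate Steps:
B(a) = -4 + a²
(-13824 + B(u))/(48087 - 42826) = (-13824 + (-4 + 112²))/(48087 - 42826) = (-13824 + (-4 + 12544))/5261 = (-13824 + 12540)*(1/5261) = -1284*1/5261 = -1284/5261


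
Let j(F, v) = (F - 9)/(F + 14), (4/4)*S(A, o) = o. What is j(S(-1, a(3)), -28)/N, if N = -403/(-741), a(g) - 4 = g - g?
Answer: -95/186 ≈ -0.51075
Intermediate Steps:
a(g) = 4 (a(g) = 4 + (g - g) = 4 + 0 = 4)
S(A, o) = o
N = 31/57 (N = -403*(-1/741) = 31/57 ≈ 0.54386)
j(F, v) = (-9 + F)/(14 + F)
j(S(-1, a(3)), -28)/N = ((-9 + 4)/(14 + 4))/(31/57) = (-5/18)*(57/31) = ((1/18)*(-5))*(57/31) = -5/18*57/31 = -95/186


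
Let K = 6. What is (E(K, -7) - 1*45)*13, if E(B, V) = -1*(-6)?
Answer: -507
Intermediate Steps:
E(B, V) = 6
(E(K, -7) - 1*45)*13 = (6 - 1*45)*13 = (6 - 45)*13 = -39*13 = -507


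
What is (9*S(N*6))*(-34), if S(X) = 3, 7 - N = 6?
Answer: -918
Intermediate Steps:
N = 1 (N = 7 - 1*6 = 7 - 6 = 1)
(9*S(N*6))*(-34) = (9*3)*(-34) = 27*(-34) = -918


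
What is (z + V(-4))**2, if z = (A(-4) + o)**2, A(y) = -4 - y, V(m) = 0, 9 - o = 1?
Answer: 4096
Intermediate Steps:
o = 8 (o = 9 - 1*1 = 9 - 1 = 8)
z = 64 (z = ((-4 - 1*(-4)) + 8)**2 = ((-4 + 4) + 8)**2 = (0 + 8)**2 = 8**2 = 64)
(z + V(-4))**2 = (64 + 0)**2 = 64**2 = 4096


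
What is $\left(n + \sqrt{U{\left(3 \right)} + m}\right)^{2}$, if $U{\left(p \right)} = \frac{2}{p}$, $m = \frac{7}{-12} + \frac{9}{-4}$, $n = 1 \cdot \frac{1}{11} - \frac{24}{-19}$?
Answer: $- \frac{87319}{262086} + \frac{283 i \sqrt{78}}{627} \approx -0.33317 + 3.9863 i$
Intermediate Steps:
$n = \frac{283}{209}$ ($n = 1 \cdot \frac{1}{11} - - \frac{24}{19} = \frac{1}{11} + \frac{24}{19} = \frac{283}{209} \approx 1.3541$)
$m = - \frac{17}{6}$ ($m = 7 \left(- \frac{1}{12}\right) + 9 \left(- \frac{1}{4}\right) = - \frac{7}{12} - \frac{9}{4} = - \frac{17}{6} \approx -2.8333$)
$\left(n + \sqrt{U{\left(3 \right)} + m}\right)^{2} = \left(\frac{283}{209} + \sqrt{\frac{2}{3} - \frac{17}{6}}\right)^{2} = \left(\frac{283}{209} + \sqrt{- \frac{13}{6}}\right)^{2} = \left(\frac{283}{209} + \frac{i \sqrt{78}}{6}\right)^{2}$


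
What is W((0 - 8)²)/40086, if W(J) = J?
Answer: 32/20043 ≈ 0.0015966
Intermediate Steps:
W((0 - 8)²)/40086 = (0 - 8)²/40086 = (-8)²*(1/40086) = 64*(1/40086) = 32/20043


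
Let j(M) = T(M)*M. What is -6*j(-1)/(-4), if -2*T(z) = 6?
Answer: 9/2 ≈ 4.5000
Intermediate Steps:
T(z) = -3 (T(z) = -1/2*6 = -3)
j(M) = -3*M
-6*j(-1)/(-4) = -(-18)*(-1)/(-4) = -6*3*(-1/4) = -18*(-1/4) = 9/2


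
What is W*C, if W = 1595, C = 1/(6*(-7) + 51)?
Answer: 1595/9 ≈ 177.22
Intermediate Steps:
C = 1/9 (C = 1/(-42 + 51) = 1/9 ≈ 0.11111)
W*C = 1595*(1/9) = 1595/9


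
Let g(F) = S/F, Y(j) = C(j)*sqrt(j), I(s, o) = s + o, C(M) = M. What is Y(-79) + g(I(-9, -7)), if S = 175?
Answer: -175/16 - 79*I*sqrt(79) ≈ -10.938 - 702.17*I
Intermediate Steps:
I(s, o) = o + s
Y(j) = j**(3/2) (Y(j) = j*sqrt(j) = j**(3/2))
g(F) = 175/F
Y(-79) + g(I(-9, -7)) = (-79)**(3/2) + 175/(-7 - 9) = -79*I*sqrt(79) + 175/(-16) = -79*I*sqrt(79) + 175*(-1/16) = -79*I*sqrt(79) - 175/16 = -175/16 - 79*I*sqrt(79)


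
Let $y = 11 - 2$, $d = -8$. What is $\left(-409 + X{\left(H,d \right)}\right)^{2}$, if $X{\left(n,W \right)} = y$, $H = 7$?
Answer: $160000$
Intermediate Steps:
$y = 9$
$X{\left(n,W \right)} = 9$
$\left(-409 + X{\left(H,d \right)}\right)^{2} = \left(-409 + 9\right)^{2} = \left(-400\right)^{2} = 160000$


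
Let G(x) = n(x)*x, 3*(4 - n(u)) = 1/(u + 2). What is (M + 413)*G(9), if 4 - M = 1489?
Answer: -421296/11 ≈ -38300.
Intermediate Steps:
M = -1485 (M = 4 - 1*1489 = 4 - 1489 = -1485)
n(u) = 4 - 1/(3*(2 + u)) (n(u) = 4 - 1/(3*(u + 2)) = 4 - 1/(3*(2 + u)))
G(x) = x*(23 + 12*x)/(3*(2 + x)) (G(x) = ((23 + 12*x)/(3*(2 + x)))*x = x*(23 + 12*x)/(3*(2 + x)))
(M + 413)*G(9) = (-1485 + 413)*((1/3)*9*(23 + 12*9)/(2 + 9)) = -1072*9*(23 + 108)/(3*11) = -1072*9*131/(3*11) = -1072*393/11 = -421296/11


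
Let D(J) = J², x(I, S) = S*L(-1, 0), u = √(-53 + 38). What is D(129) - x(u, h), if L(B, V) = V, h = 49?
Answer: 16641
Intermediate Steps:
u = I*√15 (u = √(-15) = I*√15 ≈ 3.873*I)
x(I, S) = 0 (x(I, S) = S*0 = 0)
D(129) - x(u, h) = 129² - 1*0 = 16641 + 0 = 16641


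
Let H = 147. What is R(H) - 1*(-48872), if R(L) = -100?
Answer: 48772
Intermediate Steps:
R(H) - 1*(-48872) = -100 - 1*(-48872) = -100 + 48872 = 48772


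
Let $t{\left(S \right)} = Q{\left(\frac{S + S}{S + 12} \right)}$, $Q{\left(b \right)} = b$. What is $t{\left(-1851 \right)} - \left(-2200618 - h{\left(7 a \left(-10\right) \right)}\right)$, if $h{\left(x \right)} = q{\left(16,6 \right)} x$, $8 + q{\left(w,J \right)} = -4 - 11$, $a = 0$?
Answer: $\frac{1348980068}{613} \approx 2.2006 \cdot 10^{6}$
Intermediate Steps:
$t{\left(S \right)} = \frac{2 S}{12 + S}$ ($t{\left(S \right)} = \frac{S + S}{S + 12} = \frac{2 S}{12 + S}$)
$q{\left(w,J \right)} = -23$ ($q{\left(w,J \right)} = -8 - 15 = -23$)
$h{\left(x \right)} = - 23 x$
$t{\left(-1851 \right)} - \left(-2200618 - h{\left(7 a \left(-10\right) \right)}\right) = 2 \left(-1851\right) \frac{1}{12 - 1851} - \left(-2200618 - - 23 \cdot 7 \cdot 0 \left(-10\right)\right) = 2 \left(-1851\right) \frac{1}{-1839} - \left(-2200618 - - 23 \cdot 0 \left(-10\right)\right) = 2 \left(-1851\right) \left(- \frac{1}{1839}\right) - \left(-2200618 - \left(-23\right) 0\right) = \frac{1234}{613} - \left(-2200618 - 0\right) = \frac{1234}{613} - \left(-2200618 + 0\right) = \frac{1234}{613} - -2200618 = \frac{1234}{613} + 2200618 = \frac{1348980068}{613}$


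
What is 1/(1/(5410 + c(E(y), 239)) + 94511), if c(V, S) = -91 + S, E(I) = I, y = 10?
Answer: 5558/525292139 ≈ 1.0581e-5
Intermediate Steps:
1/(1/(5410 + c(E(y), 239)) + 94511) = 1/(1/(5410 + (-91 + 239)) + 94511) = 1/(1/(5410 + 148) + 94511) = 1/(1/5558 + 94511) = 1/(525292139/5558) = 5558/525292139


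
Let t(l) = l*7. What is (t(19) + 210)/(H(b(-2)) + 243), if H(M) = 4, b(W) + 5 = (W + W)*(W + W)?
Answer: 343/247 ≈ 1.3887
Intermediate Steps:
b(W) = -5 + 4*W² (b(W) = -5 + (W + W)*(W + W) = -5 + (2*W)*(2*W) = -5 + 4*W²)
t(l) = 7*l
(t(19) + 210)/(H(b(-2)) + 243) = (7*19 + 210)/(4 + 243) = (133 + 210)/247 = 343*(1/247) = 343/247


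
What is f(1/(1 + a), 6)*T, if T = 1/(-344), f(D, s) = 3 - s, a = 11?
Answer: 3/344 ≈ 0.0087209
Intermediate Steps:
T = -1/344 ≈ -0.0029070
f(1/(1 + a), 6)*T = (3 - 1*6)*(-1/344) = (3 - 6)*(-1/344) = -3*(-1/344) = 3/344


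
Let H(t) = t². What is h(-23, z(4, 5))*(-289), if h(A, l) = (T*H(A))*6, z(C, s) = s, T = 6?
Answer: -5503716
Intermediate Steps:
h(A, l) = 36*A² (h(A, l) = (6*A²)*6 = 36*A²)
h(-23, z(4, 5))*(-289) = (36*(-23)²)*(-289) = (36*529)*(-289) = 19044*(-289) = -5503716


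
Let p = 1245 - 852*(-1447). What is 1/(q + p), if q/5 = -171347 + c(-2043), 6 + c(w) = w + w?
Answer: 1/356894 ≈ 2.8020e-6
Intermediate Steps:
c(w) = -6 + 2*w (c(w) = -6 + (w + w) = -6 + 2*w)
p = 1234089 (p = 1245 + 1232844 = 1234089)
q = -877195 (q = 5*(-171347 + (-6 + 2*(-2043))) = 5*(-171347 + (-6 - 4086)) = 5*(-171347 - 4092) = 5*(-175439) = -877195)
1/(q + p) = 1/(-877195 + 1234089) = 1/356894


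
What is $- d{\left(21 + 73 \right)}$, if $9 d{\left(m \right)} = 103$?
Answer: $- \frac{103}{9} \approx -11.444$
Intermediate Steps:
$d{\left(m \right)} = \frac{103}{9}$ ($d{\left(m \right)} = \frac{1}{9} \cdot 103 = \frac{103}{9}$)
$- d{\left(21 + 73 \right)} = \left(-1\right) \frac{103}{9} = - \frac{103}{9}$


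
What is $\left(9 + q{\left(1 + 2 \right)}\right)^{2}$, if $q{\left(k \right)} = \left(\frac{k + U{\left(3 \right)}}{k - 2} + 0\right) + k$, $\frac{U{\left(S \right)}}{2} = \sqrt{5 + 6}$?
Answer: $269 + 60 \sqrt{11} \approx 468.0$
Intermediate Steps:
$U{\left(S \right)} = 2 \sqrt{11}$ ($U{\left(S \right)} = 2 \sqrt{5 + 6} = 2 \sqrt{11}$)
$q{\left(k \right)} = k + \frac{k + 2 \sqrt{11}}{-2 + k}$ ($q{\left(k \right)} = \left(\frac{k + 2 \sqrt{11}}{k - 2} + 0\right) + k = \left(\frac{k + 2 \sqrt{11}}{-2 + k} + 0\right) + k = \frac{k + 2 \sqrt{11}}{-2 + k} + k = k + \frac{k + 2 \sqrt{11}}{-2 + k}$)
$\left(9 + q{\left(1 + 2 \right)}\right)^{2} = \left(9 + \frac{\left(1 + 2\right)^{2} - \left(1 + 2\right) + 2 \sqrt{11}}{-2 + \left(1 + 2\right)}\right)^{2} = \left(9 + \frac{3^{2} - 3 + 2 \sqrt{11}}{-2 + 3}\right)^{2} = \left(9 + \frac{9 - 3 + 2 \sqrt{11}}{1}\right)^{2} = \left(9 + 1 \left(6 + 2 \sqrt{11}\right)\right)^{2} = \left(9 + \left(6 + 2 \sqrt{11}\right)\right)^{2} = \left(15 + 2 \sqrt{11}\right)^{2}$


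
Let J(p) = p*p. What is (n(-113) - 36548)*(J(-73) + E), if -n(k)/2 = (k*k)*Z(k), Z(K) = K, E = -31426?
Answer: -74356772862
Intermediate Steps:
n(k) = -2*k³ (n(k) = -2*k*k*k = -2*k²*k = -2*k³)
J(p) = p²
(n(-113) - 36548)*(J(-73) + E) = (-2*(-113)³ - 36548)*((-73)² - 31426) = (-2*(-1442897) - 36548)*(5329 - 31426) = (2885794 - 36548)*(-26097) = 2849246*(-26097) = -74356772862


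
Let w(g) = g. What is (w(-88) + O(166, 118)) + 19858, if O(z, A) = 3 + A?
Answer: 19891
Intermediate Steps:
(w(-88) + O(166, 118)) + 19858 = (-88 + (3 + 118)) + 19858 = (-88 + 121) + 19858 = 33 + 19858 = 19891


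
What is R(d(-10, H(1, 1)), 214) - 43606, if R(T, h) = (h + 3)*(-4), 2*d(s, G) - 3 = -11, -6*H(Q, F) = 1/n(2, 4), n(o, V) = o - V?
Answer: -44474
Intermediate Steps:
H(Q, F) = 1/12 (H(Q, F) = -1/(6*(2 - 1*4)) = -1/(6*(2 - 4)) = -⅙/(-2) = -⅙*(-½) = 1/12)
d(s, G) = -4 (d(s, G) = 3/2 + (½)*(-11) = 3/2 - 11/2 = -4)
R(T, h) = -12 - 4*h (R(T, h) = (3 + h)*(-4) = -12 - 4*h)
R(d(-10, H(1, 1)), 214) - 43606 = (-12 - 4*214) - 43606 = (-12 - 856) - 43606 = -868 - 43606 = -44474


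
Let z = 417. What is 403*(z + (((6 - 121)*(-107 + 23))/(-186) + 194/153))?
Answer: 22587695/153 ≈ 1.4763e+5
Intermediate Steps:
403*(z + (((6 - 121)*(-107 + 23))/(-186) + 194/153)) = 403*(417 + (((6 - 121)*(-107 + 23))/(-186) + 194/153)) = 403*(417 + (-115*(-84)*(-1/186) + 194*(1/153))) = 403*(417 + (9660*(-1/186) + 194/153)) = 403*(417 + (-1610/31 + 194/153)) = 403*(417 - 240316/4743) = 403*(1737515/4743) = 22587695/153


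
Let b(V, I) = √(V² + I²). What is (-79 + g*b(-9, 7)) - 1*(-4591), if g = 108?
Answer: 4512 + 108*√130 ≈ 5743.4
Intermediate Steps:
b(V, I) = √(I² + V²)
(-79 + g*b(-9, 7)) - 1*(-4591) = (-79 + 108*√(7² + (-9)²)) - 1*(-4591) = (-79 + 108*√(49 + 81)) + 4591 = (-79 + 108*√130) + 4591 = 4512 + 108*√130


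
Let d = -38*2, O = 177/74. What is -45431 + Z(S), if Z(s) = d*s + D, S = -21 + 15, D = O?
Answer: -3327973/74 ≈ -44973.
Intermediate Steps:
O = 177/74 (O = 177*(1/74) = 177/74 ≈ 2.3919)
d = -76
D = 177/74 ≈ 2.3919
S = -6
Z(s) = 177/74 - 76*s (Z(s) = -76*s + 177/74 = 177/74 - 76*s)
-45431 + Z(S) = -45431 + (177/74 - 76*(-6)) = -45431 + (177/74 + 456) = -45431 + 33921/74 = -3327973/74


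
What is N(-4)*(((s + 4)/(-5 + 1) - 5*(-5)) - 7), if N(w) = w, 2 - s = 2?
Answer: -68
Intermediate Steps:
s = 0 (s = 2 - 1*2 = 2 - 2 = 0)
N(-4)*(((s + 4)/(-5 + 1) - 5*(-5)) - 7) = -4*(((0 + 4)/(-5 + 1) - 5*(-5)) - 7) = -4*((4/(-4) + 25) - 7) = -4*((4*(-¼) + 25) - 7) = -4*((-1 + 25) - 7) = -4*(24 - 7) = -4*17 = -68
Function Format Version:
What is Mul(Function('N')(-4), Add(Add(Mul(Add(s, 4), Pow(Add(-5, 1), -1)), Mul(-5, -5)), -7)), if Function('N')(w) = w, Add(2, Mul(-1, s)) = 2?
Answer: -68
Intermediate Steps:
s = 0 (s = Add(2, Mul(-1, 2)) = Add(2, -2) = 0)
Mul(Function('N')(-4), Add(Add(Mul(Add(s, 4), Pow(Add(-5, 1), -1)), Mul(-5, -5)), -7)) = Mul(-4, Add(Add(Mul(Add(0, 4), Pow(Add(-5, 1), -1)), Mul(-5, -5)), -7)) = Mul(-4, Add(Add(Mul(4, Pow(-4, -1)), 25), -7)) = Mul(-4, Add(Add(Mul(4, Rational(-1, 4)), 25), -7)) = Mul(-4, Add(Add(-1, 25), -7)) = Mul(-4, Add(24, -7)) = Mul(-4, 17) = -68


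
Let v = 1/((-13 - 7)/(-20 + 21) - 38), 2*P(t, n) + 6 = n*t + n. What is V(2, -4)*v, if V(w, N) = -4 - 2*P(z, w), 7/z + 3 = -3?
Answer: -7/174 ≈ -0.040230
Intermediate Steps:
z = -7/6 (z = 7/(-3 - 3) = 7/(-6) = 7*(-⅙) = -7/6 ≈ -1.1667)
P(t, n) = -3 + n/2 + n*t/2 (P(t, n) = -3 + (n*t + n)/2 = -3 + (n + n*t)/2 = -3 + (n/2 + n*t/2) = -3 + n/2 + n*t/2)
V(w, N) = 2 + w/6 (V(w, N) = -4 - 2*(-3 + w/2 + (½)*w*(-7/6)) = -4 - 2*(-3 + w/2 - 7*w/12) = -4 - 2*(-3 - w/12) = -4 + (6 + w/6) = 2 + w/6)
v = -1/58 (v = 1/(-20/1 - 38) = 1/(-20*1 - 38) = 1/(-20 - 38) = 1/(-58) = -1/58 ≈ -0.017241)
V(2, -4)*v = (2 + (⅙)*2)*(-1/58) = (2 + ⅓)*(-1/58) = (7/3)*(-1/58) = -7/174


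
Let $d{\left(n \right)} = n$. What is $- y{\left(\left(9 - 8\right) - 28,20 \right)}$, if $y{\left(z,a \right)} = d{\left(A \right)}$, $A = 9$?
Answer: $-9$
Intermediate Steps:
$y{\left(z,a \right)} = 9$
$- y{\left(\left(9 - 8\right) - 28,20 \right)} = \left(-1\right) 9 = -9$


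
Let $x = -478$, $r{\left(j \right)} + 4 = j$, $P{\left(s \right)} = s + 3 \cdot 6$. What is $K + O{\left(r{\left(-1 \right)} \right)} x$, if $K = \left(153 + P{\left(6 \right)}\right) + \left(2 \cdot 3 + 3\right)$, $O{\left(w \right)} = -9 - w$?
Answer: $2098$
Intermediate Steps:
$P{\left(s \right)} = 18 + s$ ($P{\left(s \right)} = s + 18 = 18 + s$)
$r{\left(j \right)} = -4 + j$
$K = 186$ ($K = \left(153 + \left(18 + 6\right)\right) + \left(2 \cdot 3 + 3\right) = \left(153 + 24\right) + \left(6 + 3\right) = 177 + 9 = 186$)
$K + O{\left(r{\left(-1 \right)} \right)} x = 186 + \left(-9 - \left(-4 - 1\right)\right) \left(-478\right) = 186 + \left(-9 - -5\right) \left(-478\right) = 186 + \left(-9 + 5\right) \left(-478\right) = 186 - -1912 = 186 + 1912 = 2098$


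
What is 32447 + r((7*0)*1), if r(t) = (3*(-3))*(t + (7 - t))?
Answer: 32384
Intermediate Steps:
r(t) = -63 (r(t) = -9*7 = -63)
32447 + r((7*0)*1) = 32447 - 63 = 32384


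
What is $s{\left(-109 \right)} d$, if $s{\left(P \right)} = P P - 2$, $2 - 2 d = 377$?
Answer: $- \frac{4454625}{2} \approx -2.2273 \cdot 10^{6}$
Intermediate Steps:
$d = - \frac{375}{2}$ ($d = 1 - \frac{377}{2} = - \frac{375}{2} \approx -187.5$)
$s{\left(P \right)} = -2 + P^{2}$ ($s{\left(P \right)} = P^{2} - 2 = -2 + P^{2}$)
$s{\left(-109 \right)} d = \left(-2 + \left(-109\right)^{2}\right) \left(- \frac{375}{2}\right) = \left(-2 + 11881\right) \left(- \frac{375}{2}\right) = 11879 \left(- \frac{375}{2}\right) = - \frac{4454625}{2}$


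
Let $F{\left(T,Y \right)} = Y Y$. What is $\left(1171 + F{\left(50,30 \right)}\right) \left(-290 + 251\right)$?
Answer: $-80769$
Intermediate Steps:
$F{\left(T,Y \right)} = Y^{2}$
$\left(1171 + F{\left(50,30 \right)}\right) \left(-290 + 251\right) = \left(1171 + 30^{2}\right) \left(-290 + 251\right) = \left(1171 + 900\right) \left(-39\right) = 2071 \left(-39\right) = -80769$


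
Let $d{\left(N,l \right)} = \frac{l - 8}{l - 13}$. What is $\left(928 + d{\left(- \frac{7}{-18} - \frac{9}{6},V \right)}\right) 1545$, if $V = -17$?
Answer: $\frac{2870095}{2} \approx 1.435 \cdot 10^{6}$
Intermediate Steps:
$d{\left(N,l \right)} = \frac{-8 + l}{-13 + l}$
$\left(928 + d{\left(- \frac{7}{-18} - \frac{9}{6},V \right)}\right) 1545 = \left(928 + \frac{-8 - 17}{-13 - 17}\right) 1545 = \left(928 + \frac{1}{-30} \left(-25\right)\right) 1545 = \left(928 - - \frac{5}{6}\right) 1545 = \left(928 + \frac{5}{6}\right) 1545 = \frac{5573}{6} \cdot 1545 = \frac{2870095}{2}$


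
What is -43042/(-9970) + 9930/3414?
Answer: 20495624/2836465 ≈ 7.2258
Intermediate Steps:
-43042/(-9970) + 9930/3414 = -43042*(-1/9970) + 9930*(1/3414) = 21521/4985 + 1655/569 = 20495624/2836465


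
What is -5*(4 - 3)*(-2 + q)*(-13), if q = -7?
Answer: -585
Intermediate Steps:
-5*(4 - 3)*(-2 + q)*(-13) = -5*(4 - 3)*(-2 - 7)*(-13) = -5*(-9)*(-13) = 45*(-13) = -585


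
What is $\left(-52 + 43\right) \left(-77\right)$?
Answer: $693$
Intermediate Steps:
$\left(-52 + 43\right) \left(-77\right) = \left(-9\right) \left(-77\right) = 693$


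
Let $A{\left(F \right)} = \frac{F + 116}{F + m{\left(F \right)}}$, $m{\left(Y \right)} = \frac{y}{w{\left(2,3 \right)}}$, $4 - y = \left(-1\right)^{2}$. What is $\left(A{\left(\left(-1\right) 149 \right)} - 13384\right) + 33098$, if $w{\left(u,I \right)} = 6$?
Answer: $\frac{177428}{9} \approx 19714.0$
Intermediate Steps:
$y = 3$ ($y = 4 - \left(-1\right)^{2} = 4 - 1 = 3$)
$m{\left(Y \right)} = \frac{1}{2}$ ($m{\left(Y \right)} = \frac{3}{6} = 3 \cdot \frac{1}{6} = \frac{1}{2}$)
$A{\left(F \right)} = \frac{116 + F}{\frac{1}{2} + F}$ ($A{\left(F \right)} = \frac{F + 116}{F + \frac{1}{2}} = \frac{116 + F}{\frac{1}{2} + F}$)
$\left(A{\left(\left(-1\right) 149 \right)} - 13384\right) + 33098 = \left(\frac{2 \left(116 - 149\right)}{1 + 2 \left(\left(-1\right) 149\right)} - 13384\right) + 33098 = \left(\frac{2 \left(116 - 149\right)}{1 + 2 \left(-149\right)} - 13384\right) + 33098 = \left(2 \frac{1}{1 - 298} \left(-33\right) - 13384\right) + 33098 = \left(2 \frac{1}{-297} \left(-33\right) - 13384\right) + 33098 = \left(2 \left(- \frac{1}{297}\right) \left(-33\right) - 13384\right) + 33098 = \left(\frac{2}{9} - 13384\right) + 33098 = - \frac{120454}{9} + 33098 = \frac{177428}{9}$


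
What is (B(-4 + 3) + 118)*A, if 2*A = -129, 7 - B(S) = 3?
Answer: -7869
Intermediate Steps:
B(S) = 4 (B(S) = 7 - 1*3 = 7 - 3 = 4)
A = -129/2 (A = (½)*(-129) = -129/2 ≈ -64.500)
(B(-4 + 3) + 118)*A = (4 + 118)*(-129/2) = 122*(-129/2) = -7869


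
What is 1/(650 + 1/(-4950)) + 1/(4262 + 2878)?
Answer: 38560499/22972942860 ≈ 0.0016785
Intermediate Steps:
1/(650 + 1/(-4950)) + 1/(4262 + 2878) = 1/(650 - 1/4950) + 1/7140 = 1/(3217499/4950) + 1/7140 = 4950/3217499 + 1/7140 = 38560499/22972942860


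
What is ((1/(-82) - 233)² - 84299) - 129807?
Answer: -1074571295/6724 ≈ -1.5981e+5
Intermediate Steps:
((1/(-82) - 233)² - 84299) - 129807 = ((-1/82 - 233)² - 84299) - 129807 = ((-19107/82)² - 84299) - 129807 = (365077449/6724 - 84299) - 129807 = -201749027/6724 - 129807 = -1074571295/6724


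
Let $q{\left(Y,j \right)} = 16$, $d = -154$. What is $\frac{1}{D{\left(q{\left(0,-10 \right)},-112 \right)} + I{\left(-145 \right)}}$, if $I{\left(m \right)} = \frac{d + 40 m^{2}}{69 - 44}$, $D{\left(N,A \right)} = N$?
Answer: $\frac{25}{841246} \approx 2.9718 \cdot 10^{-5}$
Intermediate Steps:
$I{\left(m \right)} = - \frac{154}{25} + \frac{8 m^{2}}{5}$ ($I{\left(m \right)} = \frac{-154 + 40 m^{2}}{69 - 44} = \frac{-154 + 40 m^{2}}{25} = \left(-154 + 40 m^{2}\right) \frac{1}{25} = - \frac{154}{25} + \frac{8 m^{2}}{5}$)
$\frac{1}{D{\left(q{\left(0,-10 \right)},-112 \right)} + I{\left(-145 \right)}} = \frac{1}{16 - \left(\frac{154}{25} - \frac{8 \left(-145\right)^{2}}{5}\right)} = \frac{1}{16 + \left(- \frac{154}{25} + \frac{8}{5} \cdot 21025\right)} = \frac{1}{16 + \left(- \frac{154}{25} + 33640\right)} = \frac{1}{16 + \frac{840846}{25}} = \frac{1}{\frac{841246}{25}} = \frac{25}{841246}$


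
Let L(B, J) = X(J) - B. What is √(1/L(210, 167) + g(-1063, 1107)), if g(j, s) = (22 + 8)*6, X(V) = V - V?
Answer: √7937790/210 ≈ 13.416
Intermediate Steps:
X(V) = 0
L(B, J) = -B (L(B, J) = 0 - B = -B)
g(j, s) = 180 (g(j, s) = 30*6 = 180)
√(1/L(210, 167) + g(-1063, 1107)) = √(1/(-1*210) + 180) = √(1/(-210) + 180) = √(-1/210 + 180) = √(37799/210) = √7937790/210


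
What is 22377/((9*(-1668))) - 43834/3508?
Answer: -61377877/4388508 ≈ -13.986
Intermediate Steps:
22377/((9*(-1668))) - 43834/3508 = 22377/(-15012) - 43834*1/3508 = 22377*(-1/15012) - 21917/1754 = -7459/5004 - 21917/1754 = -61377877/4388508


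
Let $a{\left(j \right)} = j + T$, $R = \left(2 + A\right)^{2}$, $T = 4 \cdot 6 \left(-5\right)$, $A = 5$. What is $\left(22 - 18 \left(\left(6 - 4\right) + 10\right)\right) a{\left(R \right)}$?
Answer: $13774$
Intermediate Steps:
$T = -120$ ($T = 24 \left(-5\right) = -120$)
$R = 49$ ($R = \left(2 + 5\right)^{2} = 7^{2} = 49$)
$a{\left(j \right)} = -120 + j$ ($a{\left(j \right)} = j - 120 = -120 + j$)
$\left(22 - 18 \left(\left(6 - 4\right) + 10\right)\right) a{\left(R \right)} = \left(22 - 18 \left(\left(6 - 4\right) + 10\right)\right) \left(-120 + 49\right) = \left(22 - 18 \left(\left(6 - 4\right) + 10\right)\right) \left(-71\right) = \left(22 - 18 \left(2 + 10\right)\right) \left(-71\right) = \left(22 - 216\right) \left(-71\right) = \left(-194\right) \left(-71\right) = 13774$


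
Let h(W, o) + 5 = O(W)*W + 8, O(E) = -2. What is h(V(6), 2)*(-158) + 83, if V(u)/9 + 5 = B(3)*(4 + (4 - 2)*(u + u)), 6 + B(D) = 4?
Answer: -173875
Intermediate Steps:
B(D) = -2 (B(D) = -6 + 4 = -2)
V(u) = -117 - 72*u (V(u) = -45 + 9*(-2*(4 + (4 - 2)*(u + u))) = -45 + 9*(-2*(4 + 2*(2*u))) = -45 + 9*(-2*(4 + 4*u)) = -45 + 9*(-8 - 8*u) = -45 + (-72 - 72*u) = -117 - 72*u)
h(W, o) = 3 - 2*W (h(W, o) = -5 + (-2*W + 8) = -5 + (8 - 2*W) = 3 - 2*W)
h(V(6), 2)*(-158) + 83 = (3 - 2*(-117 - 72*6))*(-158) + 83 = (3 - 2*(-117 - 432))*(-158) + 83 = (3 - 2*(-549))*(-158) + 83 = (3 + 1098)*(-158) + 83 = 1101*(-158) + 83 = -173958 + 83 = -173875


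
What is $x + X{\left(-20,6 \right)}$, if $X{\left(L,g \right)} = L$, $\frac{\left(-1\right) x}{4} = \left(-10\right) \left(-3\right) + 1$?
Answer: $-144$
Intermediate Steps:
$x = -124$ ($x = - 4 \left(\left(-10\right) \left(-3\right) + 1\right) = - 4 \left(30 + 1\right) = \left(-4\right) 31 = -124$)
$x + X{\left(-20,6 \right)} = -124 - 20 = -144$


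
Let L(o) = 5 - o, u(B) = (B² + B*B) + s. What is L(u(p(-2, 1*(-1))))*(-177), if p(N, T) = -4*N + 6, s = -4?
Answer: 67791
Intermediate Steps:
p(N, T) = 6 - 4*N
u(B) = -4 + 2*B² (u(B) = (B² + B*B) - 4 = (B² + B²) - 4 = 2*B² - 4 = -4 + 2*B²)
L(u(p(-2, 1*(-1))))*(-177) = (5 - (-4 + 2*(6 - 4*(-2))²))*(-177) = (5 - (-4 + 2*(6 + 8)²))*(-177) = (5 - (-4 + 2*14²))*(-177) = (5 - (-4 + 2*196))*(-177) = (5 - (-4 + 392))*(-177) = (5 - 1*388)*(-177) = (5 - 388)*(-177) = -383*(-177) = 67791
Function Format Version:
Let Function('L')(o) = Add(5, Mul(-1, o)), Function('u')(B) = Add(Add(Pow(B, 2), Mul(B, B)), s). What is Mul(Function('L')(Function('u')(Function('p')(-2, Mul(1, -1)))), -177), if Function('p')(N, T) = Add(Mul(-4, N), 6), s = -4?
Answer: 67791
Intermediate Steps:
Function('p')(N, T) = Add(6, Mul(-4, N))
Function('u')(B) = Add(-4, Mul(2, Pow(B, 2))) (Function('u')(B) = Add(Add(Pow(B, 2), Mul(B, B)), -4) = Add(Add(Pow(B, 2), Pow(B, 2)), -4) = Add(Mul(2, Pow(B, 2)), -4) = Add(-4, Mul(2, Pow(B, 2))))
Mul(Function('L')(Function('u')(Function('p')(-2, Mul(1, -1)))), -177) = Mul(Add(5, Mul(-1, Add(-4, Mul(2, Pow(Add(6, Mul(-4, -2)), 2))))), -177) = Mul(Add(5, Mul(-1, Add(-4, Mul(2, Pow(Add(6, 8), 2))))), -177) = Mul(Add(5, Mul(-1, Add(-4, Mul(2, Pow(14, 2))))), -177) = Mul(Add(5, Mul(-1, Add(-4, Mul(2, 196)))), -177) = Mul(Add(5, Mul(-1, Add(-4, 392))), -177) = Mul(Add(5, Mul(-1, 388)), -177) = Mul(Add(5, -388), -177) = Mul(-383, -177) = 67791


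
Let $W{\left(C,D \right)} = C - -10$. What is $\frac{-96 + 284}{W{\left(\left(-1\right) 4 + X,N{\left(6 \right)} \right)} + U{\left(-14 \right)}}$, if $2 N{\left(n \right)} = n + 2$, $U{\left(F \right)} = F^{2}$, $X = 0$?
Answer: $\frac{94}{101} \approx 0.93069$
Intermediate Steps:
$N{\left(n \right)} = 1 + \frac{n}{2}$ ($N{\left(n \right)} = \frac{n + 2}{2} = \frac{2 + n}{2} = 1 + \frac{n}{2}$)
$W{\left(C,D \right)} = 10 + C$ ($W{\left(C,D \right)} = C + 10 = 10 + C$)
$\frac{-96 + 284}{W{\left(\left(-1\right) 4 + X,N{\left(6 \right)} \right)} + U{\left(-14 \right)}} = \frac{-96 + 284}{\left(10 + \left(\left(-1\right) 4 + 0\right)\right) + \left(-14\right)^{2}} = \frac{188}{\left(10 + \left(-4 + 0\right)\right) + 196} = \frac{188}{\left(10 - 4\right) + 196} = \frac{188}{6 + 196} = \frac{188}{202} = 188 \cdot \frac{1}{202} = \frac{94}{101}$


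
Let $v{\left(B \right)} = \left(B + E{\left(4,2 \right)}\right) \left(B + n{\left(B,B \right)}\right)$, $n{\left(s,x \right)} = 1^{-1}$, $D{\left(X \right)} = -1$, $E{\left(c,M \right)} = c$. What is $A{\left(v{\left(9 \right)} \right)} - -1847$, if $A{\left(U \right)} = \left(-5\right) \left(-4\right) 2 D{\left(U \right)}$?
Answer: $1807$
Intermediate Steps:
$n{\left(s,x \right)} = 1$
$v{\left(B \right)} = \left(1 + B\right) \left(4 + B\right)$ ($v{\left(B \right)} = \left(B + 4\right) \left(B + 1\right) = \left(4 + B\right) \left(1 + B\right) = \left(1 + B\right) \left(4 + B\right)$)
$A{\left(U \right)} = -40$ ($A{\left(U \right)} = \left(-5\right) \left(-4\right) 2 \left(-1\right) = 20 \left(-2\right) = -40$)
$A{\left(v{\left(9 \right)} \right)} - -1847 = -40 - -1847 = -40 + 1847 = 1807$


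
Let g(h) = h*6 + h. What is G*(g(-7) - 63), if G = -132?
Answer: 14784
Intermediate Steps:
g(h) = 7*h (g(h) = 6*h + h = 7*h)
G*(g(-7) - 63) = -132*(7*(-7) - 63) = -132*(-49 - 63) = -132*(-112) = 14784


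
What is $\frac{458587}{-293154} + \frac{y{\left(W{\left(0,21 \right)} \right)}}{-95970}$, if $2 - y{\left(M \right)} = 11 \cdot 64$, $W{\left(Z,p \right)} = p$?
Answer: $- \frac{7300800047}{4688998230} \approx -1.557$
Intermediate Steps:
$y{\left(M \right)} = -702$ ($y{\left(M \right)} = 2 - 11 \cdot 64 = 2 - 704 = -702$)
$\frac{458587}{-293154} + \frac{y{\left(W{\left(0,21 \right)} \right)}}{-95970} = \frac{458587}{-293154} - \frac{702}{-95970} = 458587 \left(- \frac{1}{293154}\right) - - \frac{117}{15995} = - \frac{458587}{293154} + \frac{117}{15995} = - \frac{7300800047}{4688998230}$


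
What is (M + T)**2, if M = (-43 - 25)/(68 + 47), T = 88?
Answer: 101042704/13225 ≈ 7640.3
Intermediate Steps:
M = -68/115 ≈ -0.59130
(M + T)**2 = (-68/115 + 88)**2 = (10052/115)**2 = 101042704/13225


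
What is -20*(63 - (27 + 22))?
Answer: -280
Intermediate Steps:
-20*(63 - (27 + 22)) = -20*(63 - 1*49) = -20*(63 - 49) = -20*14 = -280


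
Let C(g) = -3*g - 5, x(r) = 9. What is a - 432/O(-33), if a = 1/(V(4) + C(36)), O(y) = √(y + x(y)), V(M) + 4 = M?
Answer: -1/113 + 36*I*√6 ≈ -0.0088496 + 88.182*I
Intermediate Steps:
V(M) = -4 + M
C(g) = -5 - 3*g
O(y) = √(9 + y) (O(y) = √(y + 9) = √(9 + y))
a = -1/113 (a = 1/((-4 + 4) + (-5 - 3*36)) = 1/(0 + (-5 - 108)) = 1/(0 - 113) = 1/(-113) = -1/113 ≈ -0.0088496)
a - 432/O(-33) = -1/113 - 432/√(9 - 33) = -1/113 - 432*(-I*√6/12) = -1/113 - (-36)*I*√6 = -1/113 + 36*I*√6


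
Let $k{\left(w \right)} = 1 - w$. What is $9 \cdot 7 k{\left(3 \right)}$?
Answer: $-126$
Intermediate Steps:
$9 \cdot 7 k{\left(3 \right)} = 9 \cdot 7 \left(1 - 3\right) = 63 \left(1 - 3\right) = 63 \left(-2\right) = -126$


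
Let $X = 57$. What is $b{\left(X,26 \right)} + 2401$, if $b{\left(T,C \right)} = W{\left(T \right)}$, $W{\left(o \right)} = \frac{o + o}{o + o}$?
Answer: $2402$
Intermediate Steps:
$W{\left(o \right)} = 1$ ($W{\left(o \right)} = \frac{2 o}{2 o} = 2 o \frac{1}{2 o} = 1$)
$b{\left(T,C \right)} = 1$
$b{\left(X,26 \right)} + 2401 = 1 + 2401 = 2402$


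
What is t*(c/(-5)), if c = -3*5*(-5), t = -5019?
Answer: 75285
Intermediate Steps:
c = 75 (c = -15*(-5) = 75)
t*(c/(-5)) = -376425/(-5) = -376425*(-1)/5 = -5019*(-15) = 75285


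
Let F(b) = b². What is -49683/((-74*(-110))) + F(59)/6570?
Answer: -29808197/5347980 ≈ -5.5737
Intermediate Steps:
-49683/((-74*(-110))) + F(59)/6570 = -49683/((-74*(-110))) + 59²/6570 = -49683/8140 + 3481*(1/6570) = -49683*1/8140 + 3481/6570 = -49683/8140 + 3481/6570 = -29808197/5347980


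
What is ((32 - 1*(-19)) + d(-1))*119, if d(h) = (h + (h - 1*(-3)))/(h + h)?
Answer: 12019/2 ≈ 6009.5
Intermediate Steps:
d(h) = (3 + 2*h)/(2*h) (d(h) = (h + (h + 3))/((2*h)) = (h + (3 + h))*(1/(2*h)) = (3 + 2*h)*(1/(2*h)) = (3 + 2*h)/(2*h))
((32 - 1*(-19)) + d(-1))*119 = ((32 - 1*(-19)) + (3/2 - 1)/(-1))*119 = ((32 + 19) - 1*½)*119 = (51 - ½)*119 = (101/2)*119 = 12019/2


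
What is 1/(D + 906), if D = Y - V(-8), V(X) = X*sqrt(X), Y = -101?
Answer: 805/648537 - 16*I*sqrt(2)/648537 ≈ 0.0012413 - 3.489e-5*I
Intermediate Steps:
V(X) = X**(3/2)
D = -101 + 16*I*sqrt(2) (D = -101 - (-8)**(3/2) = -101 - (-16)*I*sqrt(2) = -101 + 16*I*sqrt(2) ≈ -101.0 + 22.627*I)
1/(D + 906) = 1/((-101 + 16*I*sqrt(2)) + 906) = 1/(805 + 16*I*sqrt(2))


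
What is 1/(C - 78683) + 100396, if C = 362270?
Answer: 28471000453/283587 ≈ 1.0040e+5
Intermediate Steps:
1/(C - 78683) + 100396 = 1/(362270 - 78683) + 100396 = 1/283587 + 100396 = 28471000453/283587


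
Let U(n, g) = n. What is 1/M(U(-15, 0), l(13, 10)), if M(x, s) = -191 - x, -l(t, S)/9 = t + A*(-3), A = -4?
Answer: -1/176 ≈ -0.0056818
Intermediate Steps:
l(t, S) = -108 - 9*t (l(t, S) = -9*(t - 4*(-3)) = -9*(t + 12) = -9*(12 + t) = -108 - 9*t)
1/M(U(-15, 0), l(13, 10)) = 1/(-191 - 1*(-15)) = 1/(-191 + 15) = 1/(-176) = -1/176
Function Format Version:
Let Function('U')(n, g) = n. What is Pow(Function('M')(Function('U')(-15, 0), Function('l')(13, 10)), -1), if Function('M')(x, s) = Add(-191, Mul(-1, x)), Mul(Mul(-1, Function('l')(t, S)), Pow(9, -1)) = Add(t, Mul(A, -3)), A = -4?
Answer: Rational(-1, 176) ≈ -0.0056818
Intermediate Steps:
Function('l')(t, S) = Add(-108, Mul(-9, t)) (Function('l')(t, S) = Mul(-9, Add(t, Mul(-4, -3))) = Mul(-9, Add(t, 12)) = Mul(-9, Add(12, t)) = Add(-108, Mul(-9, t)))
Pow(Function('M')(Function('U')(-15, 0), Function('l')(13, 10)), -1) = Pow(Add(-191, Mul(-1, -15)), -1) = Pow(Add(-191, 15), -1) = Pow(-176, -1) = Rational(-1, 176)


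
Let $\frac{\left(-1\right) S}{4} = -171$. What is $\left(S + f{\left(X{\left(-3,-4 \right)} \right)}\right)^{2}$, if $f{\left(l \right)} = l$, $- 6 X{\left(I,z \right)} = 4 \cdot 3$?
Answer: $465124$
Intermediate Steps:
$X{\left(I,z \right)} = -2$ ($X{\left(I,z \right)} = - \frac{4 \cdot 3}{6} = \left(- \frac{1}{6}\right) 12 = -2$)
$S = 684$ ($S = \left(-4\right) \left(-171\right) = 684$)
$\left(S + f{\left(X{\left(-3,-4 \right)} \right)}\right)^{2} = \left(684 - 2\right)^{2} = 682^{2} = 465124$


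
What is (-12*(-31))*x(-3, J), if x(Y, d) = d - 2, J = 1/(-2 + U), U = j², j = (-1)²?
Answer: -1116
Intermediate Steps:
j = 1
U = 1 (U = 1² = 1)
J = -1 (J = 1/(-2 + 1) = 1/(-1) = -1)
x(Y, d) = -2 + d
(-12*(-31))*x(-3, J) = (-12*(-31))*(-2 - 1) = 372*(-3) = -1116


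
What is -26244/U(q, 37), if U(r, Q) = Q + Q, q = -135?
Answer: -13122/37 ≈ -354.65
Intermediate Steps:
U(r, Q) = 2*Q
-26244/U(q, 37) = -26244/(2*37) = -26244/74 = -26244*1/74 = -13122/37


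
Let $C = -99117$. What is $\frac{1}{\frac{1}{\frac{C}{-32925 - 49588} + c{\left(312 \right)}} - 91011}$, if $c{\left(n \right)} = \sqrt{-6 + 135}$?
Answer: $- \frac{79039311762401253}{7193447547129187803845} - \frac{6808395169 \sqrt{129}}{7193447547129187803845} \approx -1.0988 \cdot 10^{-5}$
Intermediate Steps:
$c{\left(n \right)} = \sqrt{129}$
$\frac{1}{\frac{1}{\frac{C}{-32925 - 49588} + c{\left(312 \right)}} - 91011} = \frac{1}{\frac{1}{- \frac{99117}{-32925 - 49588} + \sqrt{129}} - 91011} = \frac{1}{\frac{1}{- \frac{99117}{-82513} + \sqrt{129}} - 91011} = \frac{1}{\frac{1}{\left(-99117\right) \left(- \frac{1}{82513}\right) + \sqrt{129}} - 91011} = \frac{1}{\frac{1}{\frac{99117}{82513} + \sqrt{129}} - 91011} = \frac{1}{-91011 + \frac{1}{\frac{99117}{82513} + \sqrt{129}}}$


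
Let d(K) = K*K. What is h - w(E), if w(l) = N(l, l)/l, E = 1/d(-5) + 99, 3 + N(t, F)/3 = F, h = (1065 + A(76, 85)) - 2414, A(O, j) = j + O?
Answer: -2948691/2476 ≈ -1190.9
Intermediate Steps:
d(K) = K²
A(O, j) = O + j
h = -1188 (h = (1065 + (76 + 85)) - 2414 = (1065 + 161) - 2414 = 1226 - 2414 = -1188)
N(t, F) = -9 + 3*F
E = 2476/25 (E = 1/((-5)²) + 99 = 1/25 + 99 = 2476/25 ≈ 99.040)
w(l) = (-9 + 3*l)/l
h - w(E) = -1188 - (3 - 9/2476/25) = -1188 - (3 - 9*25/2476) = -1188 - (3 - 225/2476) = -1188 - 1*7203/2476 = -1188 - 7203/2476 = -2948691/2476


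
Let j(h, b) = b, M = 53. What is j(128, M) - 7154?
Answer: -7101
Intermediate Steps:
j(128, M) - 7154 = 53 - 7154 = -7101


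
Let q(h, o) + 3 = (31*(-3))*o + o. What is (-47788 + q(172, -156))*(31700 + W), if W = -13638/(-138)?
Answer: -24456381747/23 ≈ -1.0633e+9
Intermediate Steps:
q(h, o) = -3 - 92*o (q(h, o) = -3 + ((31*(-3))*o + o) = -3 + (-93*o + o) = -3 - 92*o)
W = 2273/23 (W = -13638*(-1/138) = 2273/23 ≈ 98.826)
(-47788 + q(172, -156))*(31700 + W) = (-47788 + (-3 - 92*(-156)))*(31700 + 2273/23) = (-47788 + (-3 + 14352))*(731373/23) = (-47788 + 14349)*(731373/23) = -33439*731373/23 = -24456381747/23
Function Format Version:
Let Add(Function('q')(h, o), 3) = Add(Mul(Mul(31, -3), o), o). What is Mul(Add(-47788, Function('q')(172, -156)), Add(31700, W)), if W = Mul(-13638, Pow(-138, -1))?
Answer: Rational(-24456381747, 23) ≈ -1.0633e+9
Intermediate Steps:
Function('q')(h, o) = Add(-3, Mul(-92, o)) (Function('q')(h, o) = Add(-3, Add(Mul(Mul(31, -3), o), o)) = Add(-3, Add(Mul(-93, o), o)) = Add(-3, Mul(-92, o)))
W = Rational(2273, 23) (W = Mul(-13638, Rational(-1, 138)) = Rational(2273, 23) ≈ 98.826)
Mul(Add(-47788, Function('q')(172, -156)), Add(31700, W)) = Mul(Add(-47788, Add(-3, Mul(-92, -156))), Add(31700, Rational(2273, 23))) = Mul(Add(-47788, Add(-3, 14352)), Rational(731373, 23)) = Mul(Add(-47788, 14349), Rational(731373, 23)) = Mul(-33439, Rational(731373, 23)) = Rational(-24456381747, 23)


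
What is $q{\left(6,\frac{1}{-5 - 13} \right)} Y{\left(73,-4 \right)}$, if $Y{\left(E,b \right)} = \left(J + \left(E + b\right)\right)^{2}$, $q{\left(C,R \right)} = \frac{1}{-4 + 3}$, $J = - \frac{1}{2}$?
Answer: $- \frac{18769}{4} \approx -4692.3$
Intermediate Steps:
$J = - \frac{1}{2}$ ($J = \left(-1\right) \frac{1}{2} = - \frac{1}{2} \approx -0.5$)
$q{\left(C,R \right)} = -1$ ($q{\left(C,R \right)} = \frac{1}{-1} = -1$)
$Y{\left(E,b \right)} = \left(- \frac{1}{2} + E + b\right)^{2}$ ($Y{\left(E,b \right)} = \left(- \frac{1}{2} + \left(E + b\right)\right)^{2} = \left(- \frac{1}{2} + E + b\right)^{2}$)
$q{\left(6,\frac{1}{-5 - 13} \right)} Y{\left(73,-4 \right)} = - \frac{\left(-1 + 2 \cdot 73 + 2 \left(-4\right)\right)^{2}}{4} = - \frac{\left(-1 + 146 - 8\right)^{2}}{4} = - \frac{137^{2}}{4} = - \frac{18769}{4}$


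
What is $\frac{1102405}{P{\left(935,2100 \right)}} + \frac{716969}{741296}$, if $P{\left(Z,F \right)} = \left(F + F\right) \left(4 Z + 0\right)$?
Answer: $\frac{150991968361}{145553469600} \approx 1.0374$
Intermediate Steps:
$P{\left(Z,F \right)} = 8 F Z$ ($P{\left(Z,F \right)} = 2 F 4 Z = 8 F Z$)
$\frac{1102405}{P{\left(935,2100 \right)}} + \frac{716969}{741296} = \frac{1102405}{8 \cdot 2100 \cdot 935} + \frac{716969}{741296} = \frac{1102405}{15708000} + 716969 \cdot \frac{1}{741296} = 1102405 \cdot \frac{1}{15708000} + \frac{716969}{741296} = \frac{220481}{3141600} + \frac{716969}{741296} = \frac{150991968361}{145553469600}$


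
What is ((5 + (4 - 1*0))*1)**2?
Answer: 81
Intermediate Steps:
((5 + (4 - 1*0))*1)**2 = ((5 + (4 + 0))*1)**2 = ((5 + 4)*1)**2 = (9*1)**2 = 9**2 = 81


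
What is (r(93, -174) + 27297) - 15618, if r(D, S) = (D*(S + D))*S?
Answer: 1322421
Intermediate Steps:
r(D, S) = D*S*(D + S) (r(D, S) = (D*(D + S))*S = D*S*(D + S))
(r(93, -174) + 27297) - 15618 = (93*(-174)*(93 - 174) + 27297) - 15618 = (93*(-174)*(-81) + 27297) - 15618 = (1310742 + 27297) - 15618 = 1338039 - 15618 = 1322421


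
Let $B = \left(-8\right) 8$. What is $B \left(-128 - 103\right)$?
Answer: $14784$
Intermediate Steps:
$B = -64$
$B \left(-128 - 103\right) = - 64 \left(-128 - 103\right) = \left(-64\right) \left(-231\right) = 14784$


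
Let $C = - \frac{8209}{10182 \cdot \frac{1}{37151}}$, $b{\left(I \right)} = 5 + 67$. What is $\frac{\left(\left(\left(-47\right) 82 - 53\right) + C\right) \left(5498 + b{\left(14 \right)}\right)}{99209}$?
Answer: $- \frac{960138867905}{505073019} \approx -1901.0$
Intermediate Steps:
$b{\left(I \right)} = 72$
$C = - \frac{304972559}{10182}$ ($C = - \frac{8209}{10182 \cdot \frac{1}{37151}} = - \frac{8209}{\frac{10182}{37151}} = \left(-8209\right) \frac{37151}{10182} = - \frac{304972559}{10182} \approx -29952.0$)
$\frac{\left(\left(\left(-47\right) 82 - 53\right) + C\right) \left(5498 + b{\left(14 \right)}\right)}{99209} = \frac{\left(\left(\left(-47\right) 82 - 53\right) - \frac{304972559}{10182}\right) \left(5498 + 72\right)}{99209} = \left(\left(-3854 - 53\right) - \frac{304972559}{10182}\right) 5570 \cdot \frac{1}{99209} = \left(-3907 - \frac{304972559}{10182}\right) 5570 \cdot \frac{1}{99209} = \left(- \frac{344753633}{10182}\right) 5570 \cdot \frac{1}{99209} = \left(- \frac{960138867905}{5091}\right) \frac{1}{99209} = - \frac{960138867905}{505073019}$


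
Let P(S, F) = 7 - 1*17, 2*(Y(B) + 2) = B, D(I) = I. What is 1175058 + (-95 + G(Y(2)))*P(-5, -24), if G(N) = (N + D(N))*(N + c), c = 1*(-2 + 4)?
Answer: 1176028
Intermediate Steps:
Y(B) = -2 + B/2
c = 2 (c = 1*2 = 2)
G(N) = 2*N*(2 + N) (G(N) = (N + N)*(N + 2) = (2*N)*(2 + N) = 2*N*(2 + N))
P(S, F) = -10 (P(S, F) = 7 - 17 = -10)
1175058 + (-95 + G(Y(2)))*P(-5, -24) = 1175058 + (-95 + 2*(-2 + (1/2)*2)*(2 + (-2 + (1/2)*2)))*(-10) = 1175058 + (-95 + 2*(-2 + 1)*(2 + (-2 + 1)))*(-10) = 1175058 + (-95 + 2*(-1)*(2 - 1))*(-10) = 1175058 + (-95 + 2*(-1)*1)*(-10) = 1175058 + (-95 - 2)*(-10) = 1175058 - 97*(-10) = 1175058 + 970 = 1176028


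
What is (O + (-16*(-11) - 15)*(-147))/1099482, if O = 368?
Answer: -23299/1099482 ≈ -0.021191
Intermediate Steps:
(O + (-16*(-11) - 15)*(-147))/1099482 = (368 + (-16*(-11) - 15)*(-147))/1099482 = (368 + (176 - 15)*(-147))*(1/1099482) = (368 + 161*(-147))*(1/1099482) = (368 - 23667)*(1/1099482) = -23299*1/1099482 = -23299/1099482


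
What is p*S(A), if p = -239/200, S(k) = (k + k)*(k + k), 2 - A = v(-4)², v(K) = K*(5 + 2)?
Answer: -73077118/25 ≈ -2.9231e+6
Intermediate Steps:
v(K) = 7*K (v(K) = K*7 = 7*K)
A = -782 (A = 2 - (7*(-4))² = 2 - 1*(-28)² = 2 - 1*784 = 2 - 784 = -782)
S(k) = 4*k² (S(k) = (2*k)*(2*k) = 4*k²)
p = -239/200 (p = -239*1/200 = -239/200 ≈ -1.1950)
p*S(A) = -239*(-782)²/50 = -239*611524/50 = -239/200*2446096 = -73077118/25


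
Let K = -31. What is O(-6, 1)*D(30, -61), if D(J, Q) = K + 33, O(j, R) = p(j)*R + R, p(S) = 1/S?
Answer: 5/3 ≈ 1.6667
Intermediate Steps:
O(j, R) = R + R/j (O(j, R) = R/j + R = R + R/j)
D(J, Q) = 2 (D(J, Q) = -31 + 33 = 2)
O(-6, 1)*D(30, -61) = (1 + 1/(-6))*2 = (1 + 1*(-⅙))*2 = (1 - ⅙)*2 = (⅚)*2 = 5/3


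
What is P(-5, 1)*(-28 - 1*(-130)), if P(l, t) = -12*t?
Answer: -1224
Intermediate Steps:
P(l, t) = -12*t
P(-5, 1)*(-28 - 1*(-130)) = (-12*1)*(-28 - 1*(-130)) = -12*(-28 + 130) = -12*102 = -1224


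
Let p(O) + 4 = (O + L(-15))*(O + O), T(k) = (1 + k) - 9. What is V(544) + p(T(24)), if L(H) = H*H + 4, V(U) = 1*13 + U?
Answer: 8393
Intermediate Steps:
V(U) = 13 + U
T(k) = -8 + k
L(H) = 4 + H**2 (L(H) = H**2 + 4 = 4 + H**2)
p(O) = -4 + 2*O*(229 + O) (p(O) = -4 + (O + (4 + (-15)**2))*(O + O) = -4 + (O + (4 + 225))*(2*O) = -4 + (O + 229)*(2*O) = -4 + (229 + O)*(2*O) = -4 + 2*O*(229 + O))
V(544) + p(T(24)) = (13 + 544) + (-4 + 2*(-8 + 24)**2 + 458*(-8 + 24)) = 557 + (-4 + 2*16**2 + 458*16) = 557 + (-4 + 2*256 + 7328) = 557 + (-4 + 512 + 7328) = 557 + 7836 = 8393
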